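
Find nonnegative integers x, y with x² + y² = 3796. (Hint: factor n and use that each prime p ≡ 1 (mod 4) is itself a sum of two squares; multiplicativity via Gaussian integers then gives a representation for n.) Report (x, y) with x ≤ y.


Step 1: Factor n = 3796 = 2^2 · 13 · 73.
Step 2: Check the mod-4 condition on each prime factor: 2 = 2 (special); 13 ≡ 1 (mod 4), exponent 1; 73 ≡ 1 (mod 4), exponent 1.
All primes ≡ 3 (mod 4) appear to even exponent (or don't appear), so by the two-squares theorem n IS expressible as a sum of two squares.
Step 3: Build a representation. Group n = k² · m with k = 2 and m = 13 · 73 = 949 (a product of primes ≡ 1 (mod 4)); a representation of m scales to one of n via (k·x)² + (k·y)² = k²(x² + y²). Each prime p ≡ 1 (mod 4) is itself a sum of two squares; find a² by testing p − a² for a perfect square:
  13: 13 − 1² = 12, 13 − 2² = 9 = 3² ⇒ 13 = 2² + 3².
  73: 73 − 1² = 72, 73 − 2² = 69, 73 − 3² = 64 = 8² ⇒ 73 = 3² + 8².
  Combine using the Brahmagupta–Fibonacci identity (a² + b²)(c² + d²) = (ac − bd)² + (ad + bc)² = (ac + bd)² + (ad − bc)²:
  13 · 73 = 949: from (2² + 3²)(3² + 8²), take (2·3 − 3·8, 2·8 + 3·3) = (6 − 24, 16 + 9) = (-18, 25); dropping signs (only squares matter) gives (18, 25); check 18² + 25² = 324 + 625 = 949 ✓.
  Scale by k = 2: (2·18, 2·25) = (36, 50).
Step 4: Order so x ≤ y and verify: 36² + 50² = 1296 + 2500 = 3796 = n. ✓

n = 3796 = 36² + 50² (one valid representation with x ≤ y).


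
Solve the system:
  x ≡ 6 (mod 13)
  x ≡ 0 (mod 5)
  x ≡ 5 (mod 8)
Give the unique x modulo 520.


Moduli 13, 5, 8 are pairwise coprime; by CRT there is a unique solution modulo M = 13 · 5 · 8 = 520.
Solve pairwise, accumulating the modulus:
  Start with x ≡ 6 (mod 13).
  Combine with x ≡ 0 (mod 5): since gcd(13, 5) = 1, we get a unique residue mod 65.
    Write x = 6 + 13·t and substitute into x ≡ 0 (mod 5): 13·t ≡ 0 − 6 = -6 (mod 5).
    Reduce coefficients mod 5: 3·t ≡ 4 (mod 5).
    The inverse of 3 mod 5 is 2 (since 3·2 = 6 = 1·5 + 1), so t ≡ 2·4 = 8 ≡ 3 (mod 5).
    Then x = 6 + 13·3 = 45, valid modulo lcm(13, 5) = 65: x ≡ 45 (mod 65).
  Combine with x ≡ 5 (mod 8): since gcd(65, 8) = 1, we get a unique residue mod 520.
    Write x = 45 + 65·t and substitute into x ≡ 5 (mod 8): 65·t ≡ 5 − 45 = -40 (mod 8).
    Reduce coefficients mod 8: 1·t ≡ 0 (mod 8).
    So t ≡ 0 (mod 8).
    Then x = 45 + 65·0 = 45, valid modulo lcm(65, 8) = 520: x ≡ 45 (mod 520).
Verify: 45 mod 13 = 6 ✓, 45 mod 5 = 0 ✓, 45 mod 8 = 5 ✓.

x ≡ 45 (mod 520).


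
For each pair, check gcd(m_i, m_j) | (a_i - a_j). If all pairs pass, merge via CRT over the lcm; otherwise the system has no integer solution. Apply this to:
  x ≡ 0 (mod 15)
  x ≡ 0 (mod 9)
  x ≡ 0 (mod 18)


Moduli 15, 9, 18 are not pairwise coprime, so CRT works modulo lcm(m_i) when all pairwise compatibility conditions hold.
Pairwise compatibility: gcd(m_i, m_j) must divide a_i - a_j for every pair.
Merge one congruence at a time:
  Start: x ≡ 0 (mod 15).
  Combine with x ≡ 0 (mod 9): gcd(15, 9) = 3; 0 - 0 = 0, which IS divisible by 3, so compatible.
    Write x = 0 + 15·t and substitute into x ≡ 0 (mod 9): 15·t ≡ 0 − 0 = 0 (mod 9).
    Divide the congruence (and modulus) by g = 3: 5·t ≡ 0 (mod 3).
    Reduce coefficients mod 3: 2·t ≡ 0 (mod 3).
    The inverse of 2 mod 3 is 2 (since 2·2 = 4 = 1·3 + 1), so t ≡ 2·0 = 0 ≡ 0 (mod 3).
    Then x = 0 + 15·0 = 0, valid modulo lcm(15, 9) = 45: x ≡ 0 (mod 45).
  Combine with x ≡ 0 (mod 18): gcd(45, 18) = 9; 0 - 0 = 0, which IS divisible by 9, so compatible.
    Write x = 0 + 45·t and substitute into x ≡ 0 (mod 18): 45·t ≡ 0 − 0 = 0 (mod 18).
    Divide the congruence (and modulus) by g = 9: 5·t ≡ 0 (mod 2).
    Reduce coefficients mod 2: 1·t ≡ 0 (mod 2).
    So t ≡ 0 (mod 2).
    Then x = 0 + 45·0 = 0, valid modulo lcm(45, 18) = 90: x ≡ 0 (mod 90).
Verify: 0 mod 15 = 0, 0 mod 9 = 0, 0 mod 18 = 0.

x ≡ 0 (mod 90).


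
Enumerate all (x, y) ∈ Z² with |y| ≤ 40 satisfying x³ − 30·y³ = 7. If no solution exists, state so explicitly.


The equation is x³ - 30y³ = 7. For fixed y, x³ = 30·y³ + 7, so a solution requires the RHS to be a perfect cube.
Strategy: iterate y from -40 to 40, compute RHS = 30·y³ + 7, and check whether it is a (positive or negative) perfect cube.
Check small values of y:
  y = 0: RHS = 7 is not a perfect cube.
  y = 1: RHS = 37 is not a perfect cube.
  y = -1: RHS = -23 is not a perfect cube.
  y = 2: RHS = 247 is not a perfect cube.
  y = -2: RHS = -233 is not a perfect cube.
  y = 3: RHS = 817 is not a perfect cube.
  y = -3: RHS = -803 is not a perfect cube.
Continuing the search up to |y| = 40 finds no solutions either.
No (x, y) in the scanned range satisfies the equation.

No integer solutions with |y| ≤ 40.


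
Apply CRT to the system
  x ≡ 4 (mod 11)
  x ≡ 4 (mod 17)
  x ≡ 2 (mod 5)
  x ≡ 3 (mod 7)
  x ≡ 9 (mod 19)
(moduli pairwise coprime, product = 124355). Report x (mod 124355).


Product of moduli M = 11 · 17 · 5 · 7 · 19 = 124355.
Merge one congruence at a time:
  Start: x ≡ 4 (mod 11).
  Combine with x ≡ 4 (mod 17); new modulus lcm = 187.
    Write x = 4 + 11·t and substitute into x ≡ 4 (mod 17): 11·t ≡ 4 − 4 = 0 (mod 17).
    The inverse of 11 mod 17 is 14 (since 11·14 = 154 = 9·17 + 1), so t ≡ 14·0 = 0 ≡ 0 (mod 17).
    Then x = 4 + 11·0 = 4, valid modulo lcm(11, 17) = 187: x ≡ 4 (mod 187).
  Combine with x ≡ 2 (mod 5); new modulus lcm = 935.
    Write x = 4 + 187·t and substitute into x ≡ 2 (mod 5): 187·t ≡ 2 − 4 = -2 (mod 5).
    Reduce coefficients mod 5: 2·t ≡ 3 (mod 5).
    The inverse of 2 mod 5 is 3 (since 2·3 = 6 = 1·5 + 1), so t ≡ 3·3 = 9 ≡ 4 (mod 5).
    Then x = 4 + 187·4 = 752, valid modulo lcm(187, 5) = 935: x ≡ 752 (mod 935).
  Combine with x ≡ 3 (mod 7); new modulus lcm = 6545.
    Write x = 752 + 935·t and substitute into x ≡ 3 (mod 7): 935·t ≡ 3 − 752 = -749 (mod 7).
    Reduce coefficients mod 7: 4·t ≡ 0 (mod 7).
    The inverse of 4 mod 7 is 2 (since 4·2 = 8 = 1·7 + 1), so t ≡ 2·0 = 0 ≡ 0 (mod 7).
    Then x = 752 + 935·0 = 752, valid modulo lcm(935, 7) = 6545: x ≡ 752 (mod 6545).
  Combine with x ≡ 9 (mod 19); new modulus lcm = 124355.
    Write x = 752 + 6545·t and substitute into x ≡ 9 (mod 19): 6545·t ≡ 9 − 752 = -743 (mod 19).
    Reduce coefficients mod 19: 9·t ≡ 17 (mod 19).
    The inverse of 9 mod 19 is 17 (since 9·17 = 153 = 8·19 + 1), so t ≡ 17·17 = 289 ≡ 4 (mod 19).
    Then x = 752 + 6545·4 = 26932, valid modulo lcm(6545, 19) = 124355: x ≡ 26932 (mod 124355).
Verify against each original: 26932 mod 11 = 4, 26932 mod 17 = 4, 26932 mod 5 = 2, 26932 mod 7 = 3, 26932 mod 19 = 9.

x ≡ 26932 (mod 124355).


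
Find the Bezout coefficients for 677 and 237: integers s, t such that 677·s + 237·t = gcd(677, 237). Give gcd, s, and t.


Euclidean algorithm on (677, 237) — divide until remainder is 0:
  677 = 2 · 237 + 203
  237 = 1 · 203 + 34
  203 = 5 · 34 + 33
  34 = 1 · 33 + 1
  33 = 33 · 1 + 0
gcd(677, 237) = 1.
Track Bezout coefficients alongside the remainders: start with r₀ = 677 = a·1 + b·0 (s = 1, t = 0) and r₁ = 237 = a·0 + b·1 (s = 0, t = 1); each new remainder r_{k+1} = r_{k-1} − q_k·r_k inherits s_{k+1} = s_{k-1} − q_k·s_k, t_{k+1} = t_{k-1} − q_k·t_k, so r_k = a·s_k + b·t_k at every step:
  q = 2: r = 203, s = 1 − 2·0 = 1, t = 0 − 2·1 = -2  (check: 677·1 + 237·(-2) = 203)
  q = 1: r = 34, s = 0 − 1·1 = -1, t = 1 − 1·(-2) = 3  (check: 677·(-1) + 237·3 = 34)
  q = 5: r = 33, s = 1 − 5·(-1) = 6, t = -2 − 5·3 = -17  (check: 677·6 + 237·(-17) = 33)
  q = 1: r = 1, s = -1 − 1·6 = -7, t = 3 − 1·(-17) = 20  (check: 677·(-7) + 237·20 = 1)
The row with r = 1 (the gcd) gives the Bezout coefficients s = -7, t = 20.
Result: 677 · (-7) + 237 · (20) = 1.

gcd(677, 237) = 1; s = -7, t = 20 (check: 677·(-7) + 237·20 = 1).


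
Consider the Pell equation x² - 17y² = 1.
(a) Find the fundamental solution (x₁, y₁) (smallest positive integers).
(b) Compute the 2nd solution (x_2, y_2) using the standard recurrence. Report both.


Step 1: Find the fundamental solution (x₁, y₁) of x² - 17y² = 1.
  Expand √17 as a continued fraction. a₀ = ⌊√17⌋ = 4; iterate m_{k+1} = d_k·a_k − m_k, d_{k+1} = (17 − m_{k+1}²)/d_k, a_{k+1} = ⌊(a₀ + m_{k+1})/d_{k+1}⌋ (starting m₀ = 0, d₀ = 1), with convergents p_k = a_k·p_{k-1} + p_{k-2}, q_k = a_k·q_{k-1} + q_{k-2} (p₋₁ = 1, q₋₁ = 0):
  k = 0: a₀ = 4; p₀/q₀ = 4/1; p₀² − 17·q₀² = 16 − 17 = -1.
  k = 1: m = 4, d = 1, a = ⌊(4 + 4)/1⌋ = 8; p/q = (8·4 + 1)/(8·1 + 0) = 33/8; p² − 17·q² = 1089 − 1088 = 1.
  The first convergent with p² − 17·q² = 1 gives the fundamental solution (x₁, y₁) = (33, 8).
Step 2: Apply the recurrence (x_{n+1}, y_{n+1}) = (x₁x_n + 17y₁y_n, x₁y_n + y₁x_n) repeatedly.
  From (x_1, y_1) = (33, 8): x_2 = 33·33 + 17·8·8 = 2177; y_2 = 33·8 + 8·33 = 528.
Step 3: Verify x_2² - 17·y_2² = 4739329 - 4739328 = 1 (should be 1). ✓

(x_1, y_1) = (33, 8); (x_2, y_2) = (2177, 528).


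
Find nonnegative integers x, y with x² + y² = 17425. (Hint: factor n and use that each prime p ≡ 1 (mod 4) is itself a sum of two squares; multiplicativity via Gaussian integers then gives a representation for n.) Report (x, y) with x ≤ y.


Step 1: Factor n = 17425 = 5^2 · 17 · 41.
Step 2: Check the mod-4 condition on each prime factor: 5 ≡ 1 (mod 4), exponent 2; 17 ≡ 1 (mod 4), exponent 1; 41 ≡ 1 (mod 4), exponent 1.
All primes ≡ 3 (mod 4) appear to even exponent (or don't appear), so by the two-squares theorem n IS expressible as a sum of two squares.
Step 3: Build a representation. Group n = k² · m with k = 5 and m = 17 · 41 = 697 (a product of primes ≡ 1 (mod 4)); a representation of m scales to one of n via (k·x)² + (k·y)² = k²(x² + y²). Each prime p ≡ 1 (mod 4) is itself a sum of two squares; find a² by testing p − a² for a perfect square:
  17: 17 − 1² = 16 = 4² ⇒ 17 = 1² + 4².
  41: 41 − 1² = 40, 41 − 2² = 37, 41 − 3² = 32, 41 − 4² = 25 = 5² ⇒ 41 = 4² + 5².
  Combine using the Brahmagupta–Fibonacci identity (a² + b²)(c² + d²) = (ac − bd)² + (ad + bc)² = (ac + bd)² + (ad − bc)²:
  17 · 41 = 697: from (1² + 4²)(4² + 5²), take (1·4 − 4·5, 1·5 + 4·4) = (4 − 20, 5 + 16) = (-16, 21); dropping signs (only squares matter) gives (16, 21); check 16² + 21² = 256 + 441 = 697 ✓.
  Scale by k = 5: (5·16, 5·21) = (80, 105).
Step 4: Order so x ≤ y and verify: 80² + 105² = 6400 + 11025 = 17425 = n. ✓

n = 17425 = 80² + 105² (one valid representation with x ≤ y).


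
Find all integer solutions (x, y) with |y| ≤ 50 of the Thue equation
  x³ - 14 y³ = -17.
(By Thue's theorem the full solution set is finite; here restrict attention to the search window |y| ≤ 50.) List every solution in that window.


The equation is x³ - 14y³ = -17. For fixed y, x³ = 14·y³ − 17, so a solution requires the RHS to be a perfect cube.
Strategy: iterate y from -50 to 50, compute RHS = 14·y³ − 17, and check whether it is a (positive or negative) perfect cube.
Check small values of y:
  y = 0: RHS = -17 is not a perfect cube.
  y = 1: RHS = -3 is not a perfect cube.
  y = -1: RHS = -31 is not a perfect cube.
  y = 2: RHS = 95 is not a perfect cube.
  y = -2: RHS = -129 is not a perfect cube.
  y = 3: RHS = 361 is not a perfect cube.
  y = -3: RHS = -395 is not a perfect cube.
Continuing the search up to |y| = 50 finds no solutions either.
No (x, y) in the scanned range satisfies the equation.

No integer solutions with |y| ≤ 50.


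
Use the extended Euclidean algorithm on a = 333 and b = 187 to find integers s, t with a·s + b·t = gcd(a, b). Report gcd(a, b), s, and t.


Euclidean algorithm on (333, 187) — divide until remainder is 0:
  333 = 1 · 187 + 146
  187 = 1 · 146 + 41
  146 = 3 · 41 + 23
  41 = 1 · 23 + 18
  23 = 1 · 18 + 5
  18 = 3 · 5 + 3
  5 = 1 · 3 + 2
  3 = 1 · 2 + 1
  2 = 2 · 1 + 0
gcd(333, 187) = 1.
Track Bezout coefficients alongside the remainders: start with r₀ = 333 = a·1 + b·0 (s = 1, t = 0) and r₁ = 187 = a·0 + b·1 (s = 0, t = 1); each new remainder r_{k+1} = r_{k-1} − q_k·r_k inherits s_{k+1} = s_{k-1} − q_k·s_k, t_{k+1} = t_{k-1} − q_k·t_k, so r_k = a·s_k + b·t_k at every step:
  q = 1: r = 146, s = 1 − 1·0 = 1, t = 0 − 1·1 = -1  (check: 333·1 + 187·(-1) = 146)
  q = 1: r = 41, s = 0 − 1·1 = -1, t = 1 − 1·(-1) = 2  (check: 333·(-1) + 187·2 = 41)
  q = 3: r = 23, s = 1 − 3·(-1) = 4, t = -1 − 3·2 = -7  (check: 333·4 + 187·(-7) = 23)
  q = 1: r = 18, s = -1 − 1·4 = -5, t = 2 − 1·(-7) = 9  (check: 333·(-5) + 187·9 = 18)
  q = 1: r = 5, s = 4 − 1·(-5) = 9, t = -7 − 1·9 = -16  (check: 333·9 + 187·(-16) = 5)
  q = 3: r = 3, s = -5 − 3·9 = -32, t = 9 − 3·(-16) = 57  (check: 333·(-32) + 187·57 = 3)
  q = 1: r = 2, s = 9 − 1·(-32) = 41, t = -16 − 1·57 = -73  (check: 333·41 + 187·(-73) = 2)
  q = 1: r = 1, s = -32 − 1·41 = -73, t = 57 − 1·(-73) = 130  (check: 333·(-73) + 187·130 = 1)
The row with r = 1 (the gcd) gives the Bezout coefficients s = -73, t = 130.
Result: 333 · (-73) + 187 · (130) = 1.

gcd(333, 187) = 1; s = -73, t = 130 (check: 333·(-73) + 187·130 = 1).


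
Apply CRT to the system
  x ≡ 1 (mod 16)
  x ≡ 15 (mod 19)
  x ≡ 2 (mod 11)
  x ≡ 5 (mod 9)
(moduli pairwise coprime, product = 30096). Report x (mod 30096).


Product of moduli M = 16 · 19 · 11 · 9 = 30096.
Merge one congruence at a time:
  Start: x ≡ 1 (mod 16).
  Combine with x ≡ 15 (mod 19); new modulus lcm = 304.
    Write x = 1 + 16·t and substitute into x ≡ 15 (mod 19): 16·t ≡ 15 − 1 = 14 (mod 19).
    The inverse of 16 mod 19 is 6 (since 16·6 = 96 = 5·19 + 1), so t ≡ 6·14 = 84 ≡ 8 (mod 19).
    Then x = 1 + 16·8 = 129, valid modulo lcm(16, 19) = 304: x ≡ 129 (mod 304).
  Combine with x ≡ 2 (mod 11); new modulus lcm = 3344.
    Write x = 129 + 304·t and substitute into x ≡ 2 (mod 11): 304·t ≡ 2 − 129 = -127 (mod 11).
    Reduce coefficients mod 11: 7·t ≡ 5 (mod 11).
    The inverse of 7 mod 11 is 8 (since 7·8 = 56 = 5·11 + 1), so t ≡ 8·5 = 40 ≡ 7 (mod 11).
    Then x = 129 + 304·7 = 2257, valid modulo lcm(304, 11) = 3344: x ≡ 2257 (mod 3344).
  Combine with x ≡ 5 (mod 9); new modulus lcm = 30096.
    Write x = 2257 + 3344·t and substitute into x ≡ 5 (mod 9): 3344·t ≡ 5 − 2257 = -2252 (mod 9).
    Reduce coefficients mod 9: 5·t ≡ 7 (mod 9).
    The inverse of 5 mod 9 is 2 (since 5·2 = 10 = 1·9 + 1), so t ≡ 2·7 = 14 ≡ 5 (mod 9).
    Then x = 2257 + 3344·5 = 18977, valid modulo lcm(3344, 9) = 30096: x ≡ 18977 (mod 30096).
Verify against each original: 18977 mod 16 = 1, 18977 mod 19 = 15, 18977 mod 11 = 2, 18977 mod 9 = 5.

x ≡ 18977 (mod 30096).


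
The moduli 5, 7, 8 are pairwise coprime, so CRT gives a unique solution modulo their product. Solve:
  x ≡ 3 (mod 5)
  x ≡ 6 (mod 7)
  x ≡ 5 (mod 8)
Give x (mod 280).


Moduli 5, 7, 8 are pairwise coprime; by CRT there is a unique solution modulo M = 5 · 7 · 8 = 280.
Solve pairwise, accumulating the modulus:
  Start with x ≡ 3 (mod 5).
  Combine with x ≡ 6 (mod 7): since gcd(5, 7) = 1, we get a unique residue mod 35.
    Write x = 3 + 5·t and substitute into x ≡ 6 (mod 7): 5·t ≡ 6 − 3 = 3 (mod 7).
    The inverse of 5 mod 7 is 3 (since 5·3 = 15 = 2·7 + 1), so t ≡ 3·3 = 9 ≡ 2 (mod 7).
    Then x = 3 + 5·2 = 13, valid modulo lcm(5, 7) = 35: x ≡ 13 (mod 35).
  Combine with x ≡ 5 (mod 8): since gcd(35, 8) = 1, we get a unique residue mod 280.
    Write x = 13 + 35·t and substitute into x ≡ 5 (mod 8): 35·t ≡ 5 − 13 = -8 (mod 8).
    Reduce coefficients mod 8: 3·t ≡ 0 (mod 8).
    The inverse of 3 mod 8 is 3 (since 3·3 = 9 = 1·8 + 1), so t ≡ 3·0 = 0 ≡ 0 (mod 8).
    Then x = 13 + 35·0 = 13, valid modulo lcm(35, 8) = 280: x ≡ 13 (mod 280).
Verify: 13 mod 5 = 3 ✓, 13 mod 7 = 6 ✓, 13 mod 8 = 5 ✓.

x ≡ 13 (mod 280).


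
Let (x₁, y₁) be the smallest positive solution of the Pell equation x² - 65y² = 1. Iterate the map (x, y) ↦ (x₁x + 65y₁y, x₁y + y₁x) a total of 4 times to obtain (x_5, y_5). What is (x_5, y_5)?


Step 1: Find the fundamental solution (x₁, y₁) of x² - 65y² = 1.
  Expand √65 as a continued fraction. a₀ = ⌊√65⌋ = 8; iterate m_{k+1} = d_k·a_k − m_k, d_{k+1} = (65 − m_{k+1}²)/d_k, a_{k+1} = ⌊(a₀ + m_{k+1})/d_{k+1}⌋ (starting m₀ = 0, d₀ = 1), with convergents p_k = a_k·p_{k-1} + p_{k-2}, q_k = a_k·q_{k-1} + q_{k-2} (p₋₁ = 1, q₋₁ = 0):
  k = 0: a₀ = 8; p₀/q₀ = 8/1; p₀² − 65·q₀² = 64 − 65 = -1.
  k = 1: m = 8, d = 1, a = ⌊(8 + 8)/1⌋ = 16; p/q = (16·8 + 1)/(16·1 + 0) = 129/16; p² − 65·q² = 16641 − 16640 = 1.
  The first convergent with p² − 65·q² = 1 gives the fundamental solution (x₁, y₁) = (129, 16).
Step 2: Apply the recurrence (x_{n+1}, y_{n+1}) = (x₁x_n + 65y₁y_n, x₁y_n + y₁x_n) repeatedly.
  From (x_1, y_1) = (129, 16): x_2 = 129·129 + 65·16·16 = 33281; y_2 = 129·16 + 16·129 = 4128.
  From (x_2, y_2) = (33281, 4128): x_3 = 129·33281 + 65·16·4128 = 8586369; y_3 = 129·4128 + 16·33281 = 1065008.
  From (x_3, y_3) = (8586369, 1065008): x_4 = 129·8586369 + 65·16·1065008 = 2215249921; y_4 = 129·1065008 + 16·8586369 = 274767936.
  From (x_4, y_4) = (2215249921, 274767936): x_5 = 129·2215249921 + 65·16·274767936 = 571525893249; y_5 = 129·274767936 + 16·2215249921 = 70889062480.
Step 3: Verify x_5² - 65·y_5² = 326641846654067343776001 - 326641846654067343776000 = 1 (should be 1). ✓

(x_1, y_1) = (129, 16); (x_5, y_5) = (571525893249, 70889062480).


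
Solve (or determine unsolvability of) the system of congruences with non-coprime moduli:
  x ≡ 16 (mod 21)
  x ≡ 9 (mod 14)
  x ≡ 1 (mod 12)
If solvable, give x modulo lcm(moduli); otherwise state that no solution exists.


Moduli 21, 14, 12 are not pairwise coprime, so CRT works modulo lcm(m_i) when all pairwise compatibility conditions hold.
Pairwise compatibility: gcd(m_i, m_j) must divide a_i - a_j for every pair.
Merge one congruence at a time:
  Start: x ≡ 16 (mod 21).
  Combine with x ≡ 9 (mod 14): gcd(21, 14) = 7; 9 - 16 = -7, which IS divisible by 7, so compatible.
    Write x = 16 + 21·t and substitute into x ≡ 9 (mod 14): 21·t ≡ 9 − 16 = -7 (mod 14).
    Divide the congruence (and modulus) by g = 7: 3·t ≡ -1 (mod 2).
    Reduce coefficients mod 2: 1·t ≡ 1 (mod 2).
    So t ≡ 1 (mod 2).
    Then x = 16 + 21·1 = 37, valid modulo lcm(21, 14) = 42: x ≡ 37 (mod 42).
  Combine with x ≡ 1 (mod 12): gcd(42, 12) = 6; 1 - 37 = -36, which IS divisible by 6, so compatible.
    Write x = 37 + 42·t and substitute into x ≡ 1 (mod 12): 42·t ≡ 1 − 37 = -36 (mod 12).
    Divide the congruence (and modulus) by g = 6: 7·t ≡ -6 (mod 2).
    Reduce coefficients mod 2: 1·t ≡ 0 (mod 2).
    So t ≡ 0 (mod 2).
    Then x = 37 + 42·0 = 37, valid modulo lcm(42, 12) = 84: x ≡ 37 (mod 84).
Verify: 37 mod 21 = 16, 37 mod 14 = 9, 37 mod 12 = 1.

x ≡ 37 (mod 84).


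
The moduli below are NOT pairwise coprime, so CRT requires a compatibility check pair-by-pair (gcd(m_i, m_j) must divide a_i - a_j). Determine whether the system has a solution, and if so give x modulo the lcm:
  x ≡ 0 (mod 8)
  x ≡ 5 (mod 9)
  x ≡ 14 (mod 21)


Moduli 8, 9, 21 are not pairwise coprime, so CRT works modulo lcm(m_i) when all pairwise compatibility conditions hold.
Pairwise compatibility: gcd(m_i, m_j) must divide a_i - a_j for every pair.
Merge one congruence at a time:
  Start: x ≡ 0 (mod 8).
  Combine with x ≡ 5 (mod 9): gcd(8, 9) = 1; 5 - 0 = 5, which IS divisible by 1, so compatible.
    Write x = 0 + 8·t and substitute into x ≡ 5 (mod 9): 8·t ≡ 5 − 0 = 5 (mod 9).
    The inverse of 8 mod 9 is 8 (since 8·8 = 64 = 7·9 + 1), so t ≡ 8·5 = 40 ≡ 4 (mod 9).
    Then x = 0 + 8·4 = 32, valid modulo lcm(8, 9) = 72: x ≡ 32 (mod 72).
  Combine with x ≡ 14 (mod 21): gcd(72, 21) = 3; 14 - 32 = -18, which IS divisible by 3, so compatible.
    Write x = 32 + 72·t and substitute into x ≡ 14 (mod 21): 72·t ≡ 14 − 32 = -18 (mod 21).
    Divide the congruence (and modulus) by g = 3: 24·t ≡ -6 (mod 7).
    Reduce coefficients mod 7: 3·t ≡ 1 (mod 7).
    The inverse of 3 mod 7 is 5 (since 3·5 = 15 = 2·7 + 1), so t ≡ 5·1 = 5 ≡ 5 (mod 7).
    Then x = 32 + 72·5 = 392, valid modulo lcm(72, 21) = 504: x ≡ 392 (mod 504).
Verify: 392 mod 8 = 0, 392 mod 9 = 5, 392 mod 21 = 14.

x ≡ 392 (mod 504).


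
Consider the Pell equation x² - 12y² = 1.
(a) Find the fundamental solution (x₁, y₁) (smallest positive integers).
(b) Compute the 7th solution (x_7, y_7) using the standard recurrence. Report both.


Step 1: Find the fundamental solution (x₁, y₁) of x² - 12y² = 1.
  Expand √12 as a continued fraction. a₀ = ⌊√12⌋ = 3; iterate m_{k+1} = d_k·a_k − m_k, d_{k+1} = (12 − m_{k+1}²)/d_k, a_{k+1} = ⌊(a₀ + m_{k+1})/d_{k+1}⌋ (starting m₀ = 0, d₀ = 1), with convergents p_k = a_k·p_{k-1} + p_{k-2}, q_k = a_k·q_{k-1} + q_{k-2} (p₋₁ = 1, q₋₁ = 0):
  k = 0: a₀ = 3; p₀/q₀ = 3/1; p₀² − 12·q₀² = 9 − 12 = -3.
  k = 1: m = 3, d = 3, a = ⌊(3 + 3)/3⌋ = 2; p/q = (2·3 + 1)/(2·1 + 0) = 7/2; p² − 12·q² = 49 − 48 = 1.
  The first convergent with p² − 12·q² = 1 gives the fundamental solution (x₁, y₁) = (7, 2).
Step 2: Apply the recurrence (x_{n+1}, y_{n+1}) = (x₁x_n + 12y₁y_n, x₁y_n + y₁x_n) repeatedly.
  From (x_1, y_1) = (7, 2): x_2 = 7·7 + 12·2·2 = 97; y_2 = 7·2 + 2·7 = 28.
  From (x_2, y_2) = (97, 28): x_3 = 7·97 + 12·2·28 = 1351; y_3 = 7·28 + 2·97 = 390.
  From (x_3, y_3) = (1351, 390): x_4 = 7·1351 + 12·2·390 = 18817; y_4 = 7·390 + 2·1351 = 5432.
  From (x_4, y_4) = (18817, 5432): x_5 = 7·18817 + 12·2·5432 = 262087; y_5 = 7·5432 + 2·18817 = 75658.
  From (x_5, y_5) = (262087, 75658): x_6 = 7·262087 + 12·2·75658 = 3650401; y_6 = 7·75658 + 2·262087 = 1053780.
  From (x_6, y_6) = (3650401, 1053780): x_7 = 7·3650401 + 12·2·1053780 = 50843527; y_7 = 7·1053780 + 2·3650401 = 14677262.
Step 3: Verify x_7² - 12·y_7² = 2585064237799729 - 2585064237799728 = 1 (should be 1). ✓

(x_1, y_1) = (7, 2); (x_7, y_7) = (50843527, 14677262).


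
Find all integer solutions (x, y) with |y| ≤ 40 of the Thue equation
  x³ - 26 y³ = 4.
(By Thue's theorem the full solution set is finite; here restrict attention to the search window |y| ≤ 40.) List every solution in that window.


The equation is x³ - 26y³ = 4. For fixed y, x³ = 26·y³ + 4, so a solution requires the RHS to be a perfect cube.
Strategy: iterate y from -40 to 40, compute RHS = 26·y³ + 4, and check whether it is a (positive or negative) perfect cube.
Check small values of y:
  y = 0: RHS = 4 is not a perfect cube.
  y = 1: RHS = 30 is not a perfect cube.
  y = -1: RHS = -22 is not a perfect cube.
  y = 2: RHS = 212 is not a perfect cube.
  y = -2: RHS = -204 is not a perfect cube.
  y = 3: RHS = 706 is not a perfect cube.
  y = -3: RHS = -698 is not a perfect cube.
Continuing the search up to |y| = 40 finds no solutions either.
No (x, y) in the scanned range satisfies the equation.

No integer solutions with |y| ≤ 40.


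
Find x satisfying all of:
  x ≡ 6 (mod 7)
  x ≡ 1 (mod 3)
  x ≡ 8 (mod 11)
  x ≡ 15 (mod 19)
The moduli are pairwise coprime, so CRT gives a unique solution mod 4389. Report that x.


Product of moduli M = 7 · 3 · 11 · 19 = 4389.
Merge one congruence at a time:
  Start: x ≡ 6 (mod 7).
  Combine with x ≡ 1 (mod 3); new modulus lcm = 21.
    Write x = 6 + 7·t and substitute into x ≡ 1 (mod 3): 7·t ≡ 1 − 6 = -5 (mod 3).
    Reduce coefficients mod 3: 1·t ≡ 1 (mod 3).
    So t ≡ 1 (mod 3).
    Then x = 6 + 7·1 = 13, valid modulo lcm(7, 3) = 21: x ≡ 13 (mod 21).
  Combine with x ≡ 8 (mod 11); new modulus lcm = 231.
    Write x = 13 + 21·t and substitute into x ≡ 8 (mod 11): 21·t ≡ 8 − 13 = -5 (mod 11).
    Reduce coefficients mod 11: 10·t ≡ 6 (mod 11).
    The inverse of 10 mod 11 is 10 (since 10·10 = 100 = 9·11 + 1), so t ≡ 10·6 = 60 ≡ 5 (mod 11).
    Then x = 13 + 21·5 = 118, valid modulo lcm(21, 11) = 231: x ≡ 118 (mod 231).
  Combine with x ≡ 15 (mod 19); new modulus lcm = 4389.
    Write x = 118 + 231·t and substitute into x ≡ 15 (mod 19): 231·t ≡ 15 − 118 = -103 (mod 19).
    Reduce coefficients mod 19: 3·t ≡ 11 (mod 19).
    The inverse of 3 mod 19 is 13 (since 3·13 = 39 = 2·19 + 1), so t ≡ 13·11 = 143 ≡ 10 (mod 19).
    Then x = 118 + 231·10 = 2428, valid modulo lcm(231, 19) = 4389: x ≡ 2428 (mod 4389).
Verify against each original: 2428 mod 7 = 6, 2428 mod 3 = 1, 2428 mod 11 = 8, 2428 mod 19 = 15.

x ≡ 2428 (mod 4389).


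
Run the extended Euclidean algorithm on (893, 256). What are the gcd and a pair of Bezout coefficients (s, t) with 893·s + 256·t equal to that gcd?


Euclidean algorithm on (893, 256) — divide until remainder is 0:
  893 = 3 · 256 + 125
  256 = 2 · 125 + 6
  125 = 20 · 6 + 5
  6 = 1 · 5 + 1
  5 = 5 · 1 + 0
gcd(893, 256) = 1.
Track Bezout coefficients alongside the remainders: start with r₀ = 893 = a·1 + b·0 (s = 1, t = 0) and r₁ = 256 = a·0 + b·1 (s = 0, t = 1); each new remainder r_{k+1} = r_{k-1} − q_k·r_k inherits s_{k+1} = s_{k-1} − q_k·s_k, t_{k+1} = t_{k-1} − q_k·t_k, so r_k = a·s_k + b·t_k at every step:
  q = 3: r = 125, s = 1 − 3·0 = 1, t = 0 − 3·1 = -3  (check: 893·1 + 256·(-3) = 125)
  q = 2: r = 6, s = 0 − 2·1 = -2, t = 1 − 2·(-3) = 7  (check: 893·(-2) + 256·7 = 6)
  q = 20: r = 5, s = 1 − 20·(-2) = 41, t = -3 − 20·7 = -143  (check: 893·41 + 256·(-143) = 5)
  q = 1: r = 1, s = -2 − 1·41 = -43, t = 7 − 1·(-143) = 150  (check: 893·(-43) + 256·150 = 1)
The row with r = 1 (the gcd) gives the Bezout coefficients s = -43, t = 150.
Result: 893 · (-43) + 256 · (150) = 1.

gcd(893, 256) = 1; s = -43, t = 150 (check: 893·(-43) + 256·150 = 1).


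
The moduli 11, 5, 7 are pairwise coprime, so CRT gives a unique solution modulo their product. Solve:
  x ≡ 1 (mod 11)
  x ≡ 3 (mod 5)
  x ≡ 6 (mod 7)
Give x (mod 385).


Moduli 11, 5, 7 are pairwise coprime; by CRT there is a unique solution modulo M = 11 · 5 · 7 = 385.
Solve pairwise, accumulating the modulus:
  Start with x ≡ 1 (mod 11).
  Combine with x ≡ 3 (mod 5): since gcd(11, 5) = 1, we get a unique residue mod 55.
    Write x = 1 + 11·t and substitute into x ≡ 3 (mod 5): 11·t ≡ 3 − 1 = 2 (mod 5).
    Reduce coefficients mod 5: 1·t ≡ 2 (mod 5).
    So t ≡ 2 (mod 5).
    Then x = 1 + 11·2 = 23, valid modulo lcm(11, 5) = 55: x ≡ 23 (mod 55).
  Combine with x ≡ 6 (mod 7): since gcd(55, 7) = 1, we get a unique residue mod 385.
    Write x = 23 + 55·t and substitute into x ≡ 6 (mod 7): 55·t ≡ 6 − 23 = -17 (mod 7).
    Reduce coefficients mod 7: 6·t ≡ 4 (mod 7).
    The inverse of 6 mod 7 is 6 (since 6·6 = 36 = 5·7 + 1), so t ≡ 6·4 = 24 ≡ 3 (mod 7).
    Then x = 23 + 55·3 = 188, valid modulo lcm(55, 7) = 385: x ≡ 188 (mod 385).
Verify: 188 mod 11 = 1 ✓, 188 mod 5 = 3 ✓, 188 mod 7 = 6 ✓.

x ≡ 188 (mod 385).


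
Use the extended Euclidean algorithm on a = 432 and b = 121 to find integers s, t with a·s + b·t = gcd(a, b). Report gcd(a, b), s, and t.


Euclidean algorithm on (432, 121) — divide until remainder is 0:
  432 = 3 · 121 + 69
  121 = 1 · 69 + 52
  69 = 1 · 52 + 17
  52 = 3 · 17 + 1
  17 = 17 · 1 + 0
gcd(432, 121) = 1.
Track Bezout coefficients alongside the remainders: start with r₀ = 432 = a·1 + b·0 (s = 1, t = 0) and r₁ = 121 = a·0 + b·1 (s = 0, t = 1); each new remainder r_{k+1} = r_{k-1} − q_k·r_k inherits s_{k+1} = s_{k-1} − q_k·s_k, t_{k+1} = t_{k-1} − q_k·t_k, so r_k = a·s_k + b·t_k at every step:
  q = 3: r = 69, s = 1 − 3·0 = 1, t = 0 − 3·1 = -3  (check: 432·1 + 121·(-3) = 69)
  q = 1: r = 52, s = 0 − 1·1 = -1, t = 1 − 1·(-3) = 4  (check: 432·(-1) + 121·4 = 52)
  q = 1: r = 17, s = 1 − 1·(-1) = 2, t = -3 − 1·4 = -7  (check: 432·2 + 121·(-7) = 17)
  q = 3: r = 1, s = -1 − 3·2 = -7, t = 4 − 3·(-7) = 25  (check: 432·(-7) + 121·25 = 1)
The row with r = 1 (the gcd) gives the Bezout coefficients s = -7, t = 25.
Result: 432 · (-7) + 121 · (25) = 1.

gcd(432, 121) = 1; s = -7, t = 25 (check: 432·(-7) + 121·25 = 1).


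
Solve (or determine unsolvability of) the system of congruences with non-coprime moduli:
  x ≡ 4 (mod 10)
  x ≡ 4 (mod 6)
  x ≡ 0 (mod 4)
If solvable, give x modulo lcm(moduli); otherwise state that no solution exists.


Moduli 10, 6, 4 are not pairwise coprime, so CRT works modulo lcm(m_i) when all pairwise compatibility conditions hold.
Pairwise compatibility: gcd(m_i, m_j) must divide a_i - a_j for every pair.
Merge one congruence at a time:
  Start: x ≡ 4 (mod 10).
  Combine with x ≡ 4 (mod 6): gcd(10, 6) = 2; 4 - 4 = 0, which IS divisible by 2, so compatible.
    Write x = 4 + 10·t and substitute into x ≡ 4 (mod 6): 10·t ≡ 4 − 4 = 0 (mod 6).
    Divide the congruence (and modulus) by g = 2: 5·t ≡ 0 (mod 3).
    Reduce coefficients mod 3: 2·t ≡ 0 (mod 3).
    The inverse of 2 mod 3 is 2 (since 2·2 = 4 = 1·3 + 1), so t ≡ 2·0 = 0 ≡ 0 (mod 3).
    Then x = 4 + 10·0 = 4, valid modulo lcm(10, 6) = 30: x ≡ 4 (mod 30).
  Combine with x ≡ 0 (mod 4): gcd(30, 4) = 2; 0 - 4 = -4, which IS divisible by 2, so compatible.
    Write x = 4 + 30·t and substitute into x ≡ 0 (mod 4): 30·t ≡ 0 − 4 = -4 (mod 4).
    Divide the congruence (and modulus) by g = 2: 15·t ≡ -2 (mod 2).
    Reduce coefficients mod 2: 1·t ≡ 0 (mod 2).
    So t ≡ 0 (mod 2).
    Then x = 4 + 30·0 = 4, valid modulo lcm(30, 4) = 60: x ≡ 4 (mod 60).
Verify: 4 mod 10 = 4, 4 mod 6 = 4, 4 mod 4 = 0.

x ≡ 4 (mod 60).


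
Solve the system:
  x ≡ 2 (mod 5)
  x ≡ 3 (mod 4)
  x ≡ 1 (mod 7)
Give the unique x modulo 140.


Moduli 5, 4, 7 are pairwise coprime; by CRT there is a unique solution modulo M = 5 · 4 · 7 = 140.
Solve pairwise, accumulating the modulus:
  Start with x ≡ 2 (mod 5).
  Combine with x ≡ 3 (mod 4): since gcd(5, 4) = 1, we get a unique residue mod 20.
    Write x = 2 + 5·t and substitute into x ≡ 3 (mod 4): 5·t ≡ 3 − 2 = 1 (mod 4).
    Reduce coefficients mod 4: 1·t ≡ 1 (mod 4).
    So t ≡ 1 (mod 4).
    Then x = 2 + 5·1 = 7, valid modulo lcm(5, 4) = 20: x ≡ 7 (mod 20).
  Combine with x ≡ 1 (mod 7): since gcd(20, 7) = 1, we get a unique residue mod 140.
    Write x = 7 + 20·t and substitute into x ≡ 1 (mod 7): 20·t ≡ 1 − 7 = -6 (mod 7).
    Reduce coefficients mod 7: 6·t ≡ 1 (mod 7).
    The inverse of 6 mod 7 is 6 (since 6·6 = 36 = 5·7 + 1), so t ≡ 6·1 = 6 ≡ 6 (mod 7).
    Then x = 7 + 20·6 = 127, valid modulo lcm(20, 7) = 140: x ≡ 127 (mod 140).
Verify: 127 mod 5 = 2 ✓, 127 mod 4 = 3 ✓, 127 mod 7 = 1 ✓.

x ≡ 127 (mod 140).


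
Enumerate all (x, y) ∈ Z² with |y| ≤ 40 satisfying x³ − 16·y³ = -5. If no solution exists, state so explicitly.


The equation is x³ - 16y³ = -5. For fixed y, x³ = 16·y³ − 5, so a solution requires the RHS to be a perfect cube.
Strategy: iterate y from -40 to 40, compute RHS = 16·y³ − 5, and check whether it is a (positive or negative) perfect cube.
Check small values of y:
  y = 0: RHS = -5 is not a perfect cube.
  y = 1: RHS = 11 is not a perfect cube.
  y = -1: RHS = -21 is not a perfect cube.
  y = 2: RHS = 123 is not a perfect cube.
  y = -2: RHS = -133 is not a perfect cube.
  y = 3: RHS = 427 is not a perfect cube.
  y = -3: RHS = -437 is not a perfect cube.
Continuing the search up to |y| = 40 finds no solutions either.
No (x, y) in the scanned range satisfies the equation.

No integer solutions with |y| ≤ 40.


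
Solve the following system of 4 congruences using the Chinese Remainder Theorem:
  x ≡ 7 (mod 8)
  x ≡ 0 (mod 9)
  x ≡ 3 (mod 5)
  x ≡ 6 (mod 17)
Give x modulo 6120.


Product of moduli M = 8 · 9 · 5 · 17 = 6120.
Merge one congruence at a time:
  Start: x ≡ 7 (mod 8).
  Combine with x ≡ 0 (mod 9); new modulus lcm = 72.
    Write x = 7 + 8·t and substitute into x ≡ 0 (mod 9): 8·t ≡ 0 − 7 = -7 (mod 9).
    Reduce coefficients mod 9: 8·t ≡ 2 (mod 9).
    The inverse of 8 mod 9 is 8 (since 8·8 = 64 = 7·9 + 1), so t ≡ 8·2 = 16 ≡ 7 (mod 9).
    Then x = 7 + 8·7 = 63, valid modulo lcm(8, 9) = 72: x ≡ 63 (mod 72).
  Combine with x ≡ 3 (mod 5); new modulus lcm = 360.
    Write x = 63 + 72·t and substitute into x ≡ 3 (mod 5): 72·t ≡ 3 − 63 = -60 (mod 5).
    Reduce coefficients mod 5: 2·t ≡ 0 (mod 5).
    The inverse of 2 mod 5 is 3 (since 2·3 = 6 = 1·5 + 1), so t ≡ 3·0 = 0 ≡ 0 (mod 5).
    Then x = 63 + 72·0 = 63, valid modulo lcm(72, 5) = 360: x ≡ 63 (mod 360).
  Combine with x ≡ 6 (mod 17); new modulus lcm = 6120.
    Write x = 63 + 360·t and substitute into x ≡ 6 (mod 17): 360·t ≡ 6 − 63 = -57 (mod 17).
    Reduce coefficients mod 17: 3·t ≡ 11 (mod 17).
    The inverse of 3 mod 17 is 6 (since 3·6 = 18 = 1·17 + 1), so t ≡ 6·11 = 66 ≡ 15 (mod 17).
    Then x = 63 + 360·15 = 5463, valid modulo lcm(360, 17) = 6120: x ≡ 5463 (mod 6120).
Verify against each original: 5463 mod 8 = 7, 5463 mod 9 = 0, 5463 mod 5 = 3, 5463 mod 17 = 6.

x ≡ 5463 (mod 6120).


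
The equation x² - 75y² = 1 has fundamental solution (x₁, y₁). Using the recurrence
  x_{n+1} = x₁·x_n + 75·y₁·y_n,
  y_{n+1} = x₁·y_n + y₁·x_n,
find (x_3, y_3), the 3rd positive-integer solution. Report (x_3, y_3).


Step 1: Find the fundamental solution (x₁, y₁) of x² - 75y² = 1.
  Expand √75 as a continued fraction. a₀ = ⌊√75⌋ = 8; iterate m_{k+1} = d_k·a_k − m_k, d_{k+1} = (75 − m_{k+1}²)/d_k, a_{k+1} = ⌊(a₀ + m_{k+1})/d_{k+1}⌋ (starting m₀ = 0, d₀ = 1), with convergents p_k = a_k·p_{k-1} + p_{k-2}, q_k = a_k·q_{k-1} + q_{k-2} (p₋₁ = 1, q₋₁ = 0):
  k = 0: a₀ = 8; p₀/q₀ = 8/1; p₀² − 75·q₀² = 64 − 75 = -11.
  k = 1: m = 8, d = 11, a = ⌊(8 + 8)/11⌋ = 1; p/q = (1·8 + 1)/(1·1 + 0) = 9/1; p² − 75·q² = 81 − 75 = 6.
  k = 2: m = 3, d = 6, a = ⌊(8 + 3)/6⌋ = 1; p/q = (1·9 + 8)/(1·1 + 1) = 17/2; p² − 75·q² = 289 − 300 = -11.
  k = 3: m = 3, d = 11, a = ⌊(8 + 3)/11⌋ = 1; p/q = (1·17 + 9)/(1·2 + 1) = 26/3; p² − 75·q² = 676 − 675 = 1.
  The first convergent with p² − 75·q² = 1 gives the fundamental solution (x₁, y₁) = (26, 3).
Step 2: Apply the recurrence (x_{n+1}, y_{n+1}) = (x₁x_n + 75y₁y_n, x₁y_n + y₁x_n) repeatedly.
  From (x_1, y_1) = (26, 3): x_2 = 26·26 + 75·3·3 = 1351; y_2 = 26·3 + 3·26 = 156.
  From (x_2, y_2) = (1351, 156): x_3 = 26·1351 + 75·3·156 = 70226; y_3 = 26·156 + 3·1351 = 8109.
Step 3: Verify x_3² - 75·y_3² = 4931691076 - 4931691075 = 1 (should be 1). ✓

(x_1, y_1) = (26, 3); (x_3, y_3) = (70226, 8109).


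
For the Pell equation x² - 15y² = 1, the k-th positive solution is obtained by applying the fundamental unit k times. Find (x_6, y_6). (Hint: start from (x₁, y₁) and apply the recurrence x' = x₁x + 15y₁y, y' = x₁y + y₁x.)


Step 1: Find the fundamental solution (x₁, y₁) of x² - 15y² = 1.
  Expand √15 as a continued fraction. a₀ = ⌊√15⌋ = 3; iterate m_{k+1} = d_k·a_k − m_k, d_{k+1} = (15 − m_{k+1}²)/d_k, a_{k+1} = ⌊(a₀ + m_{k+1})/d_{k+1}⌋ (starting m₀ = 0, d₀ = 1), with convergents p_k = a_k·p_{k-1} + p_{k-2}, q_k = a_k·q_{k-1} + q_{k-2} (p₋₁ = 1, q₋₁ = 0):
  k = 0: a₀ = 3; p₀/q₀ = 3/1; p₀² − 15·q₀² = 9 − 15 = -6.
  k = 1: m = 3, d = 6, a = ⌊(3 + 3)/6⌋ = 1; p/q = (1·3 + 1)/(1·1 + 0) = 4/1; p² − 15·q² = 16 − 15 = 1.
  The first convergent with p² − 15·q² = 1 gives the fundamental solution (x₁, y₁) = (4, 1).
Step 2: Apply the recurrence (x_{n+1}, y_{n+1}) = (x₁x_n + 15y₁y_n, x₁y_n + y₁x_n) repeatedly.
  From (x_1, y_1) = (4, 1): x_2 = 4·4 + 15·1·1 = 31; y_2 = 4·1 + 1·4 = 8.
  From (x_2, y_2) = (31, 8): x_3 = 4·31 + 15·1·8 = 244; y_3 = 4·8 + 1·31 = 63.
  From (x_3, y_3) = (244, 63): x_4 = 4·244 + 15·1·63 = 1921; y_4 = 4·63 + 1·244 = 496.
  From (x_4, y_4) = (1921, 496): x_5 = 4·1921 + 15·1·496 = 15124; y_5 = 4·496 + 1·1921 = 3905.
  From (x_5, y_5) = (15124, 3905): x_6 = 4·15124 + 15·1·3905 = 119071; y_6 = 4·3905 + 1·15124 = 30744.
Step 3: Verify x_6² - 15·y_6² = 14177903041 - 14177903040 = 1 (should be 1). ✓

(x_1, y_1) = (4, 1); (x_6, y_6) = (119071, 30744).


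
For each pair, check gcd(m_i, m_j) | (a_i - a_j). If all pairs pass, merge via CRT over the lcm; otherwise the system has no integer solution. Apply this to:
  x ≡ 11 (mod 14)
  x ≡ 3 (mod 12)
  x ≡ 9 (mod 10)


Moduli 14, 12, 10 are not pairwise coprime, so CRT works modulo lcm(m_i) when all pairwise compatibility conditions hold.
Pairwise compatibility: gcd(m_i, m_j) must divide a_i - a_j for every pair.
Merge one congruence at a time:
  Start: x ≡ 11 (mod 14).
  Combine with x ≡ 3 (mod 12): gcd(14, 12) = 2; 3 - 11 = -8, which IS divisible by 2, so compatible.
    Write x = 11 + 14·t and substitute into x ≡ 3 (mod 12): 14·t ≡ 3 − 11 = -8 (mod 12).
    Divide the congruence (and modulus) by g = 2: 7·t ≡ -4 (mod 6).
    Reduce coefficients mod 6: 1·t ≡ 2 (mod 6).
    So t ≡ 2 (mod 6).
    Then x = 11 + 14·2 = 39, valid modulo lcm(14, 12) = 84: x ≡ 39 (mod 84).
  Combine with x ≡ 9 (mod 10): gcd(84, 10) = 2; 9 - 39 = -30, which IS divisible by 2, so compatible.
    Write x = 39 + 84·t and substitute into x ≡ 9 (mod 10): 84·t ≡ 9 − 39 = -30 (mod 10).
    Divide the congruence (and modulus) by g = 2: 42·t ≡ -15 (mod 5).
    Reduce coefficients mod 5: 2·t ≡ 0 (mod 5).
    The inverse of 2 mod 5 is 3 (since 2·3 = 6 = 1·5 + 1), so t ≡ 3·0 = 0 ≡ 0 (mod 5).
    Then x = 39 + 84·0 = 39, valid modulo lcm(84, 10) = 420: x ≡ 39 (mod 420).
Verify: 39 mod 14 = 11, 39 mod 12 = 3, 39 mod 10 = 9.

x ≡ 39 (mod 420).


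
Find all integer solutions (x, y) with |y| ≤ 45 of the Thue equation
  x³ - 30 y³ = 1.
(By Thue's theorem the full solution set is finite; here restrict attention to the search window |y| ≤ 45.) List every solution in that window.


The equation is x³ - 30y³ = 1. For fixed y, x³ = 30·y³ + 1, so a solution requires the RHS to be a perfect cube.
Strategy: iterate y from -45 to 45, compute RHS = 30·y³ + 1, and check whether it is a (positive or negative) perfect cube.
Check small values of y:
  y = 0: RHS = 1 = (1)³ ⇒ x = 1 works.
  y = 1: RHS = 31 is not a perfect cube.
  y = -1: RHS = -29 is not a perfect cube.
  y = 2: RHS = 241 is not a perfect cube.
  y = -2: RHS = -239 is not a perfect cube.
  y = 3: RHS = 811 is not a perfect cube.
  y = -3: RHS = -809 is not a perfect cube.
Continuing the search up to |y| = 45 finds no further solutions beyond those listed.
Collected solutions: (1, 0).

Solutions (with |y| ≤ 45): (1, 0).


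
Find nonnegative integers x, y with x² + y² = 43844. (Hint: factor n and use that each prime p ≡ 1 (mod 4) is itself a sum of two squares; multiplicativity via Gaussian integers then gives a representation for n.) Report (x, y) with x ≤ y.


Step 1: Factor n = 43844 = 2^2 · 97 · 113.
Step 2: Check the mod-4 condition on each prime factor: 2 = 2 (special); 97 ≡ 1 (mod 4), exponent 1; 113 ≡ 1 (mod 4), exponent 1.
All primes ≡ 3 (mod 4) appear to even exponent (or don't appear), so by the two-squares theorem n IS expressible as a sum of two squares.
Step 3: Build a representation. Group n = k² · m with k = 2 and m = 97 · 113 = 10961 (a product of primes ≡ 1 (mod 4)); a representation of m scales to one of n via (k·x)² + (k·y)² = k²(x² + y²). Each prime p ≡ 1 (mod 4) is itself a sum of two squares; find a² by testing p − a² for a perfect square:
  97: 97 − 1² = 96, 97 − 2² = 93, 97 − 3² = 88, 97 − 4² = 81 = 9² ⇒ 97 = 4² + 9².
  113: 113 − 1² = 112, 113 − 2² = 109, 113 − 3² = 104, 113 − 4² = 97, 113 − 5² = 88, 113 − 6² = 77, 113 − 7² = 64 = 8² ⇒ 113 = 7² + 8².
  Combine using the Brahmagupta–Fibonacci identity (a² + b²)(c² + d²) = (ac − bd)² + (ad + bc)² = (ac + bd)² + (ad − bc)²:
  97 · 113 = 10961: from (4² + 9²)(7² + 8²), take (4·7 − 9·8, 4·8 + 9·7) = (28 − 72, 32 + 63) = (-44, 95); dropping signs (only squares matter) gives (44, 95); check 44² + 95² = 1936 + 9025 = 10961 ✓.
  Scale by k = 2: (2·44, 2·95) = (88, 190).
Step 4: Order so x ≤ y and verify: 88² + 190² = 7744 + 36100 = 43844 = n. ✓

n = 43844 = 88² + 190² (one valid representation with x ≤ y).
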